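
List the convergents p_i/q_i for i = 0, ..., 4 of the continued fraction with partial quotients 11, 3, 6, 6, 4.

Using the convergent recurrence p_i = a_i*p_{i-1} + p_{i-2}, q_i = a_i*q_{i-1} + q_{i-2} with p_{-2}=0, p_{-1}=1, q_{-2}=1, q_{-1}=0:
  i=0: a_0=11, p_0 = 11*1 + 0 = 11, q_0 = 11*0 + 1 = 1.
  i=1: a_1=3, p_1 = 3*11 + 1 = 34, q_1 = 3*1 + 0 = 3.
  i=2: a_2=6, p_2 = 6*34 + 11 = 215, q_2 = 6*3 + 1 = 19.
  i=3: a_3=6, p_3 = 6*215 + 34 = 1324, q_3 = 6*19 + 3 = 117.
  i=4: a_4=4, p_4 = 4*1324 + 215 = 5511, q_4 = 4*117 + 19 = 487.

11/1, 34/3, 215/19, 1324/117, 5511/487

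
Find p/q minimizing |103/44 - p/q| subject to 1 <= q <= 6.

Expand x = 103/44 as a continued fraction with the Euclidean algorithm:
  103 = 2*44 + 15, so a_0 = 2.
  44 = 2*15 + 14, so a_1 = 2.
  15 = 1*14 + 1, so a_2 = 1.
  14 = 14*1 + 0, so a_3 = 14.
so x = [2; 2, 1, 14].
Convergents (p_i = a_i*p_{i-1} + p_{i-2}, q_i = a_i*q_{i-1} + q_{i-2} with p_{-2}=0, p_{-1}=1, q_{-2}=1, q_{-1}=0), until the denominator exceeds 6:
  i=0: a_0=2, p_0 = 2*1 + 0 = 2, q_0 = 2*0 + 1 = 1.
  i=1: a_1=2, p_1 = 2*2 + 1 = 5, q_1 = 2*1 + 0 = 2.
  i=2: a_2=1, p_2 = 1*5 + 2 = 7, q_2 = 1*2 + 1 = 3.
  i=3: a_3=14, p_3 = 14*7 + 5 = 103, q_3 = 14*3 + 2 = 44.
q_3 = 44 > 6, so the last convergent with denominator <= 6 is p_2/q_2 = 7/3.
The closest fraction with denominator <= 6 is either p_2/q_2 or the intermediate fraction (k*p_2 + p_1)/(k*q_2 + q_1) with the largest k >= 1 whose denominator stays <= 6; these approach x as k grows, and every other convergent or intermediate fraction in range is farther away.
Largest k: floor((6 - q_1)/q_2) = floor((6 - 2)/3) = 1.
That gives (1*7 + 5)/(1*3 + 2) = 12/5.
Compare the errors: |x - 7/3| = |103*3 - 7*44|/(44*3) = 1/132, and |x - 12/5| = |103*5 - 12*44|/(44*5) = 13/220.
Cross-multiplying, 1*220 = 220 < 1716 = 13*132, so 1/132 is smaller: the convergent 7/3 is closer to x than 12/5.

7/3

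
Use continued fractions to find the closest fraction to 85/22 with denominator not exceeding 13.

Expand x = 85/22 as a continued fraction with the Euclidean algorithm:
  85 = 3*22 + 19, so a_0 = 3.
  22 = 1*19 + 3, so a_1 = 1.
  19 = 6*3 + 1, so a_2 = 6.
  3 = 3*1 + 0, so a_3 = 3.
so x = [3; 1, 6, 3].
Convergents (p_i = a_i*p_{i-1} + p_{i-2}, q_i = a_i*q_{i-1} + q_{i-2} with p_{-2}=0, p_{-1}=1, q_{-2}=1, q_{-1}=0), until the denominator exceeds 13:
  i=0: a_0=3, p_0 = 3*1 + 0 = 3, q_0 = 3*0 + 1 = 1.
  i=1: a_1=1, p_1 = 1*3 + 1 = 4, q_1 = 1*1 + 0 = 1.
  i=2: a_2=6, p_2 = 6*4 + 3 = 27, q_2 = 6*1 + 1 = 7.
  i=3: a_3=3, p_3 = 3*27 + 4 = 85, q_3 = 3*7 + 1 = 22.
q_3 = 22 > 13, so the last convergent with denominator <= 13 is p_2/q_2 = 27/7.
The closest fraction with denominator <= 13 is either p_2/q_2 or the intermediate fraction (k*p_2 + p_1)/(k*q_2 + q_1) with the largest k >= 1 whose denominator stays <= 13; these approach x as k grows, and every other convergent or intermediate fraction in range is farther away.
Largest k: floor((13 - q_1)/q_2) = floor((13 - 1)/7) = 1.
That gives (1*27 + 4)/(1*7 + 1) = 31/8.
Compare the errors: |x - 27/7| = |85*7 - 27*22|/(22*7) = 1/154, and |x - 31/8| = |85*8 - 31*22|/(22*8) = 2/176.
Cross-multiplying, 1*176 = 176 < 308 = 2*154, so 1/154 is smaller: the convergent 27/7 is closer to x than 31/8.

27/7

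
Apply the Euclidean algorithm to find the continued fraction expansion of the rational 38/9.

[4; 4, 2]

Run the Euclidean algorithm on 38 and 9; the successive quotients are the partial quotients a_0, a_1, ... (each step inverts the fractional part left over by the previous one):
  38 = 4*9 + 2, so a_0 = 4.
  9 = 4*2 + 1, so a_1 = 4.
  2 = 2*1 + 0, so a_2 = 2.
The remainder reaches 0 after 3 divisions, so the expansion has 3 partial quotients, read off in order.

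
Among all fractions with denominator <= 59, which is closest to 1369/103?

Expand x = 1369/103 as a continued fraction with the Euclidean algorithm:
  1369 = 13*103 + 30, so a_0 = 13.
  103 = 3*30 + 13, so a_1 = 3.
  30 = 2*13 + 4, so a_2 = 2.
  13 = 3*4 + 1, so a_3 = 3.
  4 = 4*1 + 0, so a_4 = 4.
so x = [13; 3, 2, 3, 4].
Convergents (p_i = a_i*p_{i-1} + p_{i-2}, q_i = a_i*q_{i-1} + q_{i-2} with p_{-2}=0, p_{-1}=1, q_{-2}=1, q_{-1}=0), until the denominator exceeds 59:
  i=0: a_0=13, p_0 = 13*1 + 0 = 13, q_0 = 13*0 + 1 = 1.
  i=1: a_1=3, p_1 = 3*13 + 1 = 40, q_1 = 3*1 + 0 = 3.
  i=2: a_2=2, p_2 = 2*40 + 13 = 93, q_2 = 2*3 + 1 = 7.
  i=3: a_3=3, p_3 = 3*93 + 40 = 319, q_3 = 3*7 + 3 = 24.
  i=4: a_4=4, p_4 = 4*319 + 93 = 1369, q_4 = 4*24 + 7 = 103.
q_4 = 103 > 59, so the last convergent with denominator <= 59 is p_3/q_3 = 319/24.
The closest fraction with denominator <= 59 is either p_3/q_3 or the intermediate fraction (k*p_3 + p_2)/(k*q_3 + q_2) with the largest k >= 1 whose denominator stays <= 59; these approach x as k grows, and every other convergent or intermediate fraction in range is farther away.
Largest k: floor((59 - q_2)/q_3) = floor((59 - 7)/24) = 2.
That gives (2*319 + 93)/(2*24 + 7) = 731/55.
Compare the errors: |x - 319/24| = |1369*24 - 319*103|/(103*24) = 1/2472, and |x - 731/55| = |1369*55 - 731*103|/(103*55) = 2/5665.
Cross-multiplying, 2*2472 = 4944 < 5665 = 1*5665, so 2/5665 is smaller: the intermediate fraction 731/55 is closer to x than 319/24.

731/55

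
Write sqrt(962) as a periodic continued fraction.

[31; (62)]

Write x_i = (sqrt(962) + m_i)/d_i with (m_0, d_0) = (0, 1). a_0 = floor(sqrt(962)) = 31, since 31^2 = 961 <= 962 < 1024 = 32^2.
Iterate m_{i+1} = d_i*a_i - m_i, d_{i+1} = (962 - m_{i+1}^2)/d_i, a_{i+1} = floor((a_0 + m_{i+1})/d_{i+1}):
  m_1 = 1*31 - 0 = 31, d_1 = (962 - 31^2)/1 = 1/1 = 1, a_1 = floor((31 + 31)/1) = 62.
  m_2 = 1*62 - 31 = 31, d_2 = (962 - 31^2)/1 = 1/1 = 1: (m_2, d_2) = (m_1, d_1) = (31, 1), so from here the quotient a_1 repeats; the period length is 1.
Hence the expansion of sqrt(962) is a_0 = 31 followed by the repeating block 62 (period 1).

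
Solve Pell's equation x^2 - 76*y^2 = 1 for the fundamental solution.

First expand sqrt(76) as a continued fraction. With x_i = (sqrt(76) + m_i)/d_i and (m_0, d_0) = (0, 1): a_0 = floor(sqrt(76)) = 8, since 8^2 = 64 <= 76 < 81 = 9^2.
Iterate m_{i+1} = d_i*a_i - m_i, d_{i+1} = (76 - m_{i+1}^2)/d_i, a_{i+1} = floor((a_0 + m_{i+1})/d_{i+1}):
  m_1 = 1*8 - 0 = 8, d_1 = (76 - 8^2)/1 = 12/1 = 12, a_1 = floor((8 + 8)/12) = 1.
  m_2 = 12*1 - 8 = 4, d_2 = (76 - 4^2)/12 = 60/12 = 5, a_2 = floor((8 + 4)/5) = 2.
  m_3 = 5*2 - 4 = 6, d_3 = (76 - 6^2)/5 = 40/5 = 8, a_3 = floor((8 + 6)/8) = 1.
  m_4 = 8*1 - 6 = 2, d_4 = (76 - 2^2)/8 = 72/8 = 9, a_4 = floor((8 + 2)/9) = 1.
  m_5 = 9*1 - 2 = 7, d_5 = (76 - 7^2)/9 = 27/9 = 3, a_5 = floor((8 + 7)/3) = 5.
  m_6 = 3*5 - 7 = 8, d_6 = (76 - 8^2)/3 = 12/3 = 4, a_6 = floor((8 + 8)/4) = 4.
  m_7 = 4*4 - 8 = 8, d_7 = (76 - 8^2)/4 = 12/4 = 3, a_7 = floor((8 + 8)/3) = 5.
  m_8 = 3*5 - 8 = 7, d_8 = (76 - 7^2)/3 = 27/3 = 9, a_8 = floor((8 + 7)/9) = 1.
  m_9 = 9*1 - 7 = 2, d_9 = (76 - 2^2)/9 = 72/9 = 8, a_9 = floor((8 + 2)/8) = 1.
  m_10 = 8*1 - 2 = 6, d_10 = (76 - 6^2)/8 = 40/8 = 5, a_10 = floor((8 + 6)/5) = 2.
  m_11 = 5*2 - 6 = 4, d_11 = (76 - 4^2)/5 = 60/5 = 12, a_11 = floor((8 + 4)/12) = 1.
  m_12 = 12*1 - 4 = 8, d_12 = (76 - 8^2)/12 = 12/12 = 1, a_12 = floor((8 + 8)/1) = 16.
  m_13 = 1*16 - 8 = 8, d_13 = (76 - 8^2)/1 = 12/1 = 12: (m_13, d_13) = (m_1, d_1) = (8, 12), so from here the quotients repeat a_1, ..., a_12; the period length is 12.
So sqrt(76) = [8; (1, 2, 1, 1, 5, 4, 5, 1, 1, 2, 1, 16)] with period length k = 12.
k is even, so the fundamental solution of x^2 - 76y^2 = 1 is (p_{k-1}, q_{k-1}) = (p_11, q_11); compute convergents through index 11.
Convergents (p_i = a_i*p_{i-1} + p_{i-2}, q_i = a_i*q_{i-1} + q_{i-2} with p_{-2}=0, p_{-1}=1, q_{-2}=1, q_{-1}=0):
  i=0: a_0=8, p_0 = 8*1 + 0 = 8, q_0 = 8*0 + 1 = 1.
  i=1: a_1=1, p_1 = 1*8 + 1 = 9, q_1 = 1*1 + 0 = 1.
  i=2: a_2=2, p_2 = 2*9 + 8 = 26, q_2 = 2*1 + 1 = 3.
  i=3: a_3=1, p_3 = 1*26 + 9 = 35, q_3 = 1*3 + 1 = 4.
  i=4: a_4=1, p_4 = 1*35 + 26 = 61, q_4 = 1*4 + 3 = 7.
  i=5: a_5=5, p_5 = 5*61 + 35 = 340, q_5 = 5*7 + 4 = 39.
  i=6: a_6=4, p_6 = 4*340 + 61 = 1421, q_6 = 4*39 + 7 = 163.
  i=7: a_7=5, p_7 = 5*1421 + 340 = 7445, q_7 = 5*163 + 39 = 854.
  i=8: a_8=1, p_8 = 1*7445 + 1421 = 8866, q_8 = 1*854 + 163 = 1017.
  i=9: a_9=1, p_9 = 1*8866 + 7445 = 16311, q_9 = 1*1017 + 854 = 1871.
  i=10: a_10=2, p_10 = 2*16311 + 8866 = 41488, q_10 = 2*1871 + 1017 = 4759.
  i=11: a_11=1, p_11 = 1*41488 + 16311 = 57799, q_11 = 1*4759 + 1871 = 6630.
Check: 57799^2 - 76*6630^2 = 3340724401 - 3340724400 = 1, so (x, y) = (57799, 6630) solves the equation, and by the theorem it is the least positive solution.

(x, y) = (57799, 6630)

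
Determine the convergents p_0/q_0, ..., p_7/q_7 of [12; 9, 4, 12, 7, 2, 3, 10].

12/1, 109/9, 448/37, 5485/453, 38843/3208, 83171/6869, 288356/23815, 2966731/245019

Using the convergent recurrence p_i = a_i*p_{i-1} + p_{i-2}, q_i = a_i*q_{i-1} + q_{i-2} with p_{-2}=0, p_{-1}=1, q_{-2}=1, q_{-1}=0:
  i=0: a_0=12, p_0 = 12*1 + 0 = 12, q_0 = 12*0 + 1 = 1.
  i=1: a_1=9, p_1 = 9*12 + 1 = 109, q_1 = 9*1 + 0 = 9.
  i=2: a_2=4, p_2 = 4*109 + 12 = 448, q_2 = 4*9 + 1 = 37.
  i=3: a_3=12, p_3 = 12*448 + 109 = 5485, q_3 = 12*37 + 9 = 453.
  i=4: a_4=7, p_4 = 7*5485 + 448 = 38843, q_4 = 7*453 + 37 = 3208.
  i=5: a_5=2, p_5 = 2*38843 + 5485 = 83171, q_5 = 2*3208 + 453 = 6869.
  i=6: a_6=3, p_6 = 3*83171 + 38843 = 288356, q_6 = 3*6869 + 3208 = 23815.
  i=7: a_7=10, p_7 = 10*288356 + 83171 = 2966731, q_7 = 10*23815 + 6869 = 245019.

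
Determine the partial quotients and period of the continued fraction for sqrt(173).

[13; (6, 1, 1, 6, 26)]

Write x_i = (sqrt(173) + m_i)/d_i with (m_0, d_0) = (0, 1). a_0 = floor(sqrt(173)) = 13, since 13^2 = 169 <= 173 < 196 = 14^2.
Iterate m_{i+1} = d_i*a_i - m_i, d_{i+1} = (173 - m_{i+1}^2)/d_i, a_{i+1} = floor((a_0 + m_{i+1})/d_{i+1}):
  m_1 = 1*13 - 0 = 13, d_1 = (173 - 13^2)/1 = 4/1 = 4, a_1 = floor((13 + 13)/4) = 6.
  m_2 = 4*6 - 13 = 11, d_2 = (173 - 11^2)/4 = 52/4 = 13, a_2 = floor((13 + 11)/13) = 1.
  m_3 = 13*1 - 11 = 2, d_3 = (173 - 2^2)/13 = 169/13 = 13, a_3 = floor((13 + 2)/13) = 1.
  m_4 = 13*1 - 2 = 11, d_4 = (173 - 11^2)/13 = 52/13 = 4, a_4 = floor((13 + 11)/4) = 6.
  m_5 = 4*6 - 11 = 13, d_5 = (173 - 13^2)/4 = 4/4 = 1, a_5 = floor((13 + 13)/1) = 26.
  m_6 = 1*26 - 13 = 13, d_6 = (173 - 13^2)/1 = 4/1 = 4: (m_6, d_6) = (m_1, d_1) = (13, 4), so from here the quotients repeat a_1, ..., a_5; the period length is 5.
Hence the expansion of sqrt(173) is a_0 = 13 followed by the repeating block 6, 1, 1, 6, 26 (period 5).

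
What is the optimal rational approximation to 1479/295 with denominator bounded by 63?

316/63

Expand x = 1479/295 as a continued fraction with the Euclidean algorithm:
  1479 = 5*295 + 4, so a_0 = 5.
  295 = 73*4 + 3, so a_1 = 73.
  4 = 1*3 + 1, so a_2 = 1.
  3 = 3*1 + 0, so a_3 = 3.
so x = [5; 73, 1, 3].
Convergents (p_i = a_i*p_{i-1} + p_{i-2}, q_i = a_i*q_{i-1} + q_{i-2} with p_{-2}=0, p_{-1}=1, q_{-2}=1, q_{-1}=0), until the denominator exceeds 63:
  i=0: a_0=5, p_0 = 5*1 + 0 = 5, q_0 = 5*0 + 1 = 1.
  i=1: a_1=73, p_1 = 73*5 + 1 = 366, q_1 = 73*1 + 0 = 73.
q_1 = 73 > 63, so the last convergent with denominator <= 63 is p_0/q_0 = 5/1.
The closest fraction with denominator <= 63 is either p_0/q_0 or the intermediate fraction (k*p_0 + p_{-1})/(k*q_0 + q_{-1}) with the largest k >= 1 whose denominator stays <= 63; these approach x as k grows, and every other convergent or intermediate fraction in range is farther away.
Largest k: floor((63 - q_{-1})/q_0) = floor((63 - 0)/1) = 63 (using the seeds p_{-1} = 1, q_{-1} = 0).
That gives (63*5 + 1)/(63*1 + 0) = 316/63.
Compare the errors: |x - 5/1| = |1479*1 - 5*295|/(295*1) = 4/295, and |x - 316/63| = |1479*63 - 316*295|/(295*63) = 43/18585.
Cross-multiplying, 43*295 = 12685 < 74340 = 4*18585, so 43/18585 is smaller: the intermediate fraction 316/63 is closer to x than 5/1.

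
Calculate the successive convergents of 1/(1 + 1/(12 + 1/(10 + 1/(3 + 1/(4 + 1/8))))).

Using the convergent recurrence p_i = a_i*p_{i-1} + p_{i-2}, q_i = a_i*q_{i-1} + q_{i-2} with p_{-2}=0, p_{-1}=1, q_{-2}=1, q_{-1}=0:
  i=0: a_0=0, p_0 = 0*1 + 0 = 0, q_0 = 0*0 + 1 = 1.
  i=1: a_1=1, p_1 = 1*0 + 1 = 1, q_1 = 1*1 + 0 = 1.
  i=2: a_2=12, p_2 = 12*1 + 0 = 12, q_2 = 12*1 + 1 = 13.
  i=3: a_3=10, p_3 = 10*12 + 1 = 121, q_3 = 10*13 + 1 = 131.
  i=4: a_4=3, p_4 = 3*121 + 12 = 375, q_4 = 3*131 + 13 = 406.
  i=5: a_5=4, p_5 = 4*375 + 121 = 1621, q_5 = 4*406 + 131 = 1755.
  i=6: a_6=8, p_6 = 8*1621 + 375 = 13343, q_6 = 8*1755 + 406 = 14446.

0/1, 1/1, 12/13, 121/131, 375/406, 1621/1755, 13343/14446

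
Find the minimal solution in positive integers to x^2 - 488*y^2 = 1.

(x, y) = (243, 11)

First expand sqrt(488) as a continued fraction. With x_i = (sqrt(488) + m_i)/d_i and (m_0, d_0) = (0, 1): a_0 = floor(sqrt(488)) = 22, since 22^2 = 484 <= 488 < 529 = 23^2.
Iterate m_{i+1} = d_i*a_i - m_i, d_{i+1} = (488 - m_{i+1}^2)/d_i, a_{i+1} = floor((a_0 + m_{i+1})/d_{i+1}):
  m_1 = 1*22 - 0 = 22, d_1 = (488 - 22^2)/1 = 4/1 = 4, a_1 = floor((22 + 22)/4) = 11.
  m_2 = 4*11 - 22 = 22, d_2 = (488 - 22^2)/4 = 4/4 = 1, a_2 = floor((22 + 22)/1) = 44.
  m_3 = 1*44 - 22 = 22, d_3 = (488 - 22^2)/1 = 4/1 = 4: (m_3, d_3) = (m_1, d_1) = (22, 4), so from here the quotients repeat a_1, a_2; the period length is 2.
So sqrt(488) = [22; (11, 44)] with period length k = 2.
k is even, so the fundamental solution of x^2 - 488y^2 = 1 is (p_{k-1}, q_{k-1}) = (p_1, q_1); compute convergents through index 1.
Convergents (p_i = a_i*p_{i-1} + p_{i-2}, q_i = a_i*q_{i-1} + q_{i-2} with p_{-2}=0, p_{-1}=1, q_{-2}=1, q_{-1}=0):
  i=0: a_0=22, p_0 = 22*1 + 0 = 22, q_0 = 22*0 + 1 = 1.
  i=1: a_1=11, p_1 = 11*22 + 1 = 243, q_1 = 11*1 + 0 = 11.
Check: 243^2 - 488*11^2 = 59049 - 59048 = 1, so (x, y) = (243, 11) solves the equation, and by the theorem it is the least positive solution.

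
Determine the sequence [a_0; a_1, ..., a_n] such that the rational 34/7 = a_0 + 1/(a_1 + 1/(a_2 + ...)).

[4; 1, 6]

Run the Euclidean algorithm on 34 and 7; the successive quotients are the partial quotients a_0, a_1, ... (each step inverts the fractional part left over by the previous one):
  34 = 4*7 + 6, so a_0 = 4.
  7 = 1*6 + 1, so a_1 = 1.
  6 = 6*1 + 0, so a_2 = 6.
The remainder reaches 0 after 3 divisions, so the expansion has 3 partial quotients, read off in order.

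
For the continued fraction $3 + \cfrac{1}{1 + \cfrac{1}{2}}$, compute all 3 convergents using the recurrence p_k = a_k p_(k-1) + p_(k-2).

3/1, 4/1, 11/3

Using the convergent recurrence p_i = a_i*p_{i-1} + p_{i-2}, q_i = a_i*q_{i-1} + q_{i-2} with p_{-2}=0, p_{-1}=1, q_{-2}=1, q_{-1}=0:
  i=0: a_0=3, p_0 = 3*1 + 0 = 3, q_0 = 3*0 + 1 = 1.
  i=1: a_1=1, p_1 = 1*3 + 1 = 4, q_1 = 1*1 + 0 = 1.
  i=2: a_2=2, p_2 = 2*4 + 3 = 11, q_2 = 2*1 + 1 = 3.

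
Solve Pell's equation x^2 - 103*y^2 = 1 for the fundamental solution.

(x, y) = (227528, 22419)

First expand sqrt(103) as a continued fraction. With x_i = (sqrt(103) + m_i)/d_i and (m_0, d_0) = (0, 1): a_0 = floor(sqrt(103)) = 10, since 10^2 = 100 <= 103 < 121 = 11^2.
Iterate m_{i+1} = d_i*a_i - m_i, d_{i+1} = (103 - m_{i+1}^2)/d_i, a_{i+1} = floor((a_0 + m_{i+1})/d_{i+1}):
  m_1 = 1*10 - 0 = 10, d_1 = (103 - 10^2)/1 = 3/1 = 3, a_1 = floor((10 + 10)/3) = 6.
  m_2 = 3*6 - 10 = 8, d_2 = (103 - 8^2)/3 = 39/3 = 13, a_2 = floor((10 + 8)/13) = 1.
  m_3 = 13*1 - 8 = 5, d_3 = (103 - 5^2)/13 = 78/13 = 6, a_3 = floor((10 + 5)/6) = 2.
  m_4 = 6*2 - 5 = 7, d_4 = (103 - 7^2)/6 = 54/6 = 9, a_4 = floor((10 + 7)/9) = 1.
  m_5 = 9*1 - 7 = 2, d_5 = (103 - 2^2)/9 = 99/9 = 11, a_5 = floor((10 + 2)/11) = 1.
  m_6 = 11*1 - 2 = 9, d_6 = (103 - 9^2)/11 = 22/11 = 2, a_6 = floor((10 + 9)/2) = 9.
  m_7 = 2*9 - 9 = 9, d_7 = (103 - 9^2)/2 = 22/2 = 11, a_7 = floor((10 + 9)/11) = 1.
  m_8 = 11*1 - 9 = 2, d_8 = (103 - 2^2)/11 = 99/11 = 9, a_8 = floor((10 + 2)/9) = 1.
  m_9 = 9*1 - 2 = 7, d_9 = (103 - 7^2)/9 = 54/9 = 6, a_9 = floor((10 + 7)/6) = 2.
  m_10 = 6*2 - 7 = 5, d_10 = (103 - 5^2)/6 = 78/6 = 13, a_10 = floor((10 + 5)/13) = 1.
  m_11 = 13*1 - 5 = 8, d_11 = (103 - 8^2)/13 = 39/13 = 3, a_11 = floor((10 + 8)/3) = 6.
  m_12 = 3*6 - 8 = 10, d_12 = (103 - 10^2)/3 = 3/3 = 1, a_12 = floor((10 + 10)/1) = 20.
  m_13 = 1*20 - 10 = 10, d_13 = (103 - 10^2)/1 = 3/1 = 3: (m_13, d_13) = (m_1, d_1) = (10, 3), so from here the quotients repeat a_1, ..., a_12; the period length is 12.
So sqrt(103) = [10; (6, 1, 2, 1, 1, 9, 1, 1, 2, 1, 6, 20)] with period length k = 12.
k is even, so the fundamental solution of x^2 - 103y^2 = 1 is (p_{k-1}, q_{k-1}) = (p_11, q_11); compute convergents through index 11.
Convergents (p_i = a_i*p_{i-1} + p_{i-2}, q_i = a_i*q_{i-1} + q_{i-2} with p_{-2}=0, p_{-1}=1, q_{-2}=1, q_{-1}=0):
  i=0: a_0=10, p_0 = 10*1 + 0 = 10, q_0 = 10*0 + 1 = 1.
  i=1: a_1=6, p_1 = 6*10 + 1 = 61, q_1 = 6*1 + 0 = 6.
  i=2: a_2=1, p_2 = 1*61 + 10 = 71, q_2 = 1*6 + 1 = 7.
  i=3: a_3=2, p_3 = 2*71 + 61 = 203, q_3 = 2*7 + 6 = 20.
  i=4: a_4=1, p_4 = 1*203 + 71 = 274, q_4 = 1*20 + 7 = 27.
  i=5: a_5=1, p_5 = 1*274 + 203 = 477, q_5 = 1*27 + 20 = 47.
  i=6: a_6=9, p_6 = 9*477 + 274 = 4567, q_6 = 9*47 + 27 = 450.
  i=7: a_7=1, p_7 = 1*4567 + 477 = 5044, q_7 = 1*450 + 47 = 497.
  i=8: a_8=1, p_8 = 1*5044 + 4567 = 9611, q_8 = 1*497 + 450 = 947.
  i=9: a_9=2, p_9 = 2*9611 + 5044 = 24266, q_9 = 2*947 + 497 = 2391.
  i=10: a_10=1, p_10 = 1*24266 + 9611 = 33877, q_10 = 1*2391 + 947 = 3338.
  i=11: a_11=6, p_11 = 6*33877 + 24266 = 227528, q_11 = 6*3338 + 2391 = 22419.
Check: 227528^2 - 103*22419^2 = 51768990784 - 51768990783 = 1, so (x, y) = (227528, 22419) solves the equation, and by the theorem it is the least positive solution.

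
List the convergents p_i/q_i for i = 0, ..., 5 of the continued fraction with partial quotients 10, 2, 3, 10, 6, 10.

Using the convergent recurrence p_i = a_i*p_{i-1} + p_{i-2}, q_i = a_i*q_{i-1} + q_{i-2} with p_{-2}=0, p_{-1}=1, q_{-2}=1, q_{-1}=0:
  i=0: a_0=10, p_0 = 10*1 + 0 = 10, q_0 = 10*0 + 1 = 1.
  i=1: a_1=2, p_1 = 2*10 + 1 = 21, q_1 = 2*1 + 0 = 2.
  i=2: a_2=3, p_2 = 3*21 + 10 = 73, q_2 = 3*2 + 1 = 7.
  i=3: a_3=10, p_3 = 10*73 + 21 = 751, q_3 = 10*7 + 2 = 72.
  i=4: a_4=6, p_4 = 6*751 + 73 = 4579, q_4 = 6*72 + 7 = 439.
  i=5: a_5=10, p_5 = 10*4579 + 751 = 46541, q_5 = 10*439 + 72 = 4462.

10/1, 21/2, 73/7, 751/72, 4579/439, 46541/4462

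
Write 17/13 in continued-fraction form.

[1; 3, 4]

Run the Euclidean algorithm on 17 and 13; the successive quotients are the partial quotients a_0, a_1, ... (each step inverts the fractional part left over by the previous one):
  17 = 1*13 + 4, so a_0 = 1.
  13 = 3*4 + 1, so a_1 = 3.
  4 = 4*1 + 0, so a_2 = 4.
The remainder reaches 0 after 3 divisions, so the expansion has 3 partial quotients, read off in order.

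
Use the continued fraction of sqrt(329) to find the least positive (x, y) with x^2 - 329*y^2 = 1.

First expand sqrt(329) as a continued fraction. With x_i = (sqrt(329) + m_i)/d_i and (m_0, d_0) = (0, 1): a_0 = floor(sqrt(329)) = 18, since 18^2 = 324 <= 329 < 361 = 19^2.
Iterate m_{i+1} = d_i*a_i - m_i, d_{i+1} = (329 - m_{i+1}^2)/d_i, a_{i+1} = floor((a_0 + m_{i+1})/d_{i+1}):
  m_1 = 1*18 - 0 = 18, d_1 = (329 - 18^2)/1 = 5/1 = 5, a_1 = floor((18 + 18)/5) = 7.
  m_2 = 5*7 - 18 = 17, d_2 = (329 - 17^2)/5 = 40/5 = 8, a_2 = floor((18 + 17)/8) = 4.
  m_3 = 8*4 - 17 = 15, d_3 = (329 - 15^2)/8 = 104/8 = 13, a_3 = floor((18 + 15)/13) = 2.
  m_4 = 13*2 - 15 = 11, d_4 = (329 - 11^2)/13 = 208/13 = 16, a_4 = floor((18 + 11)/16) = 1.
  m_5 = 16*1 - 11 = 5, d_5 = (329 - 5^2)/16 = 304/16 = 19, a_5 = floor((18 + 5)/19) = 1.
  m_6 = 19*1 - 5 = 14, d_6 = (329 - 14^2)/19 = 133/19 = 7, a_6 = floor((18 + 14)/7) = 4.
  m_7 = 7*4 - 14 = 14, d_7 = (329 - 14^2)/7 = 133/7 = 19, a_7 = floor((18 + 14)/19) = 1.
  m_8 = 19*1 - 14 = 5, d_8 = (329 - 5^2)/19 = 304/19 = 16, a_8 = floor((18 + 5)/16) = 1.
  m_9 = 16*1 - 5 = 11, d_9 = (329 - 11^2)/16 = 208/16 = 13, a_9 = floor((18 + 11)/13) = 2.
  m_10 = 13*2 - 11 = 15, d_10 = (329 - 15^2)/13 = 104/13 = 8, a_10 = floor((18 + 15)/8) = 4.
  m_11 = 8*4 - 15 = 17, d_11 = (329 - 17^2)/8 = 40/8 = 5, a_11 = floor((18 + 17)/5) = 7.
  m_12 = 5*7 - 17 = 18, d_12 = (329 - 18^2)/5 = 5/5 = 1, a_12 = floor((18 + 18)/1) = 36.
  m_13 = 1*36 - 18 = 18, d_13 = (329 - 18^2)/1 = 5/1 = 5: (m_13, d_13) = (m_1, d_1) = (18, 5), so from here the quotients repeat a_1, ..., a_12; the period length is 12.
So sqrt(329) = [18; (7, 4, 2, 1, 1, 4, 1, 1, 2, 4, 7, 36)] with period length k = 12.
k is even, so the fundamental solution of x^2 - 329y^2 = 1 is (p_{k-1}, q_{k-1}) = (p_11, q_11); compute convergents through index 11.
Convergents (p_i = a_i*p_{i-1} + p_{i-2}, q_i = a_i*q_{i-1} + q_{i-2} with p_{-2}=0, p_{-1}=1, q_{-2}=1, q_{-1}=0):
  i=0: a_0=18, p_0 = 18*1 + 0 = 18, q_0 = 18*0 + 1 = 1.
  i=1: a_1=7, p_1 = 7*18 + 1 = 127, q_1 = 7*1 + 0 = 7.
  i=2: a_2=4, p_2 = 4*127 + 18 = 526, q_2 = 4*7 + 1 = 29.
  i=3: a_3=2, p_3 = 2*526 + 127 = 1179, q_3 = 2*29 + 7 = 65.
  i=4: a_4=1, p_4 = 1*1179 + 526 = 1705, q_4 = 1*65 + 29 = 94.
  i=5: a_5=1, p_5 = 1*1705 + 1179 = 2884, q_5 = 1*94 + 65 = 159.
  i=6: a_6=4, p_6 = 4*2884 + 1705 = 13241, q_6 = 4*159 + 94 = 730.
  i=7: a_7=1, p_7 = 1*13241 + 2884 = 16125, q_7 = 1*730 + 159 = 889.
  i=8: a_8=1, p_8 = 1*16125 + 13241 = 29366, q_8 = 1*889 + 730 = 1619.
  i=9: a_9=2, p_9 = 2*29366 + 16125 = 74857, q_9 = 2*1619 + 889 = 4127.
  i=10: a_10=4, p_10 = 4*74857 + 29366 = 328794, q_10 = 4*4127 + 1619 = 18127.
  i=11: a_11=7, p_11 = 7*328794 + 74857 = 2376415, q_11 = 7*18127 + 4127 = 131016.
Check: 2376415^2 - 329*131016^2 = 5647348252225 - 5647348252224 = 1, so (x, y) = (2376415, 131016) solves the equation, and by the theorem it is the least positive solution.

(x, y) = (2376415, 131016)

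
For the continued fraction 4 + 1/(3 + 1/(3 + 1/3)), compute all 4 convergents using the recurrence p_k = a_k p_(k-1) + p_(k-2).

Using the convergent recurrence p_i = a_i*p_{i-1} + p_{i-2}, q_i = a_i*q_{i-1} + q_{i-2} with p_{-2}=0, p_{-1}=1, q_{-2}=1, q_{-1}=0:
  i=0: a_0=4, p_0 = 4*1 + 0 = 4, q_0 = 4*0 + 1 = 1.
  i=1: a_1=3, p_1 = 3*4 + 1 = 13, q_1 = 3*1 + 0 = 3.
  i=2: a_2=3, p_2 = 3*13 + 4 = 43, q_2 = 3*3 + 1 = 10.
  i=3: a_3=3, p_3 = 3*43 + 13 = 142, q_3 = 3*10 + 3 = 33.

4/1, 13/3, 43/10, 142/33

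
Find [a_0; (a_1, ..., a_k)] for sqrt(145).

[12; (24)]

Write x_i = (sqrt(145) + m_i)/d_i with (m_0, d_0) = (0, 1). a_0 = floor(sqrt(145)) = 12, since 12^2 = 144 <= 145 < 169 = 13^2.
Iterate m_{i+1} = d_i*a_i - m_i, d_{i+1} = (145 - m_{i+1}^2)/d_i, a_{i+1} = floor((a_0 + m_{i+1})/d_{i+1}):
  m_1 = 1*12 - 0 = 12, d_1 = (145 - 12^2)/1 = 1/1 = 1, a_1 = floor((12 + 12)/1) = 24.
  m_2 = 1*24 - 12 = 12, d_2 = (145 - 12^2)/1 = 1/1 = 1: (m_2, d_2) = (m_1, d_1) = (12, 1), so from here the quotient a_1 repeats; the period length is 1.
Hence the expansion of sqrt(145) is a_0 = 12 followed by the repeating block 24 (period 1).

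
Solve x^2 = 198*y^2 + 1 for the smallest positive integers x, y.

First expand sqrt(198) as a continued fraction. With x_i = (sqrt(198) + m_i)/d_i and (m_0, d_0) = (0, 1): a_0 = floor(sqrt(198)) = 14, since 14^2 = 196 <= 198 < 225 = 15^2.
Iterate m_{i+1} = d_i*a_i - m_i, d_{i+1} = (198 - m_{i+1}^2)/d_i, a_{i+1} = floor((a_0 + m_{i+1})/d_{i+1}):
  m_1 = 1*14 - 0 = 14, d_1 = (198 - 14^2)/1 = 2/1 = 2, a_1 = floor((14 + 14)/2) = 14.
  m_2 = 2*14 - 14 = 14, d_2 = (198 - 14^2)/2 = 2/2 = 1, a_2 = floor((14 + 14)/1) = 28.
  m_3 = 1*28 - 14 = 14, d_3 = (198 - 14^2)/1 = 2/1 = 2: (m_3, d_3) = (m_1, d_1) = (14, 2), so from here the quotients repeat a_1, a_2; the period length is 2.
So sqrt(198) = [14; (14, 28)] with period length k = 2.
k is even, so the fundamental solution of x^2 - 198y^2 = 1 is (p_{k-1}, q_{k-1}) = (p_1, q_1); compute convergents through index 1.
Convergents (p_i = a_i*p_{i-1} + p_{i-2}, q_i = a_i*q_{i-1} + q_{i-2} with p_{-2}=0, p_{-1}=1, q_{-2}=1, q_{-1}=0):
  i=0: a_0=14, p_0 = 14*1 + 0 = 14, q_0 = 14*0 + 1 = 1.
  i=1: a_1=14, p_1 = 14*14 + 1 = 197, q_1 = 14*1 + 0 = 14.
Check: 197^2 - 198*14^2 = 38809 - 38808 = 1, so (x, y) = (197, 14) solves the equation, and by the theorem it is the least positive solution.

(x, y) = (197, 14)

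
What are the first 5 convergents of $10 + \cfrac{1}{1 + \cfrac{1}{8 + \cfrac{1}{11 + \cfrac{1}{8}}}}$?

10/1, 11/1, 98/9, 1089/100, 8810/809

Using the convergent recurrence p_i = a_i*p_{i-1} + p_{i-2}, q_i = a_i*q_{i-1} + q_{i-2} with p_{-2}=0, p_{-1}=1, q_{-2}=1, q_{-1}=0:
  i=0: a_0=10, p_0 = 10*1 + 0 = 10, q_0 = 10*0 + 1 = 1.
  i=1: a_1=1, p_1 = 1*10 + 1 = 11, q_1 = 1*1 + 0 = 1.
  i=2: a_2=8, p_2 = 8*11 + 10 = 98, q_2 = 8*1 + 1 = 9.
  i=3: a_3=11, p_3 = 11*98 + 11 = 1089, q_3 = 11*9 + 1 = 100.
  i=4: a_4=8, p_4 = 8*1089 + 98 = 8810, q_4 = 8*100 + 9 = 809.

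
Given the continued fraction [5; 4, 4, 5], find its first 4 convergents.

5/1, 21/4, 89/17, 466/89

Using the convergent recurrence p_i = a_i*p_{i-1} + p_{i-2}, q_i = a_i*q_{i-1} + q_{i-2} with p_{-2}=0, p_{-1}=1, q_{-2}=1, q_{-1}=0:
  i=0: a_0=5, p_0 = 5*1 + 0 = 5, q_0 = 5*0 + 1 = 1.
  i=1: a_1=4, p_1 = 4*5 + 1 = 21, q_1 = 4*1 + 0 = 4.
  i=2: a_2=4, p_2 = 4*21 + 5 = 89, q_2 = 4*4 + 1 = 17.
  i=3: a_3=5, p_3 = 5*89 + 21 = 466, q_3 = 5*17 + 4 = 89.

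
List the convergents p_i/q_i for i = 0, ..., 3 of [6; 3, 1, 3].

Using the convergent recurrence p_i = a_i*p_{i-1} + p_{i-2}, q_i = a_i*q_{i-1} + q_{i-2} with p_{-2}=0, p_{-1}=1, q_{-2}=1, q_{-1}=0:
  i=0: a_0=6, p_0 = 6*1 + 0 = 6, q_0 = 6*0 + 1 = 1.
  i=1: a_1=3, p_1 = 3*6 + 1 = 19, q_1 = 3*1 + 0 = 3.
  i=2: a_2=1, p_2 = 1*19 + 6 = 25, q_2 = 1*3 + 1 = 4.
  i=3: a_3=3, p_3 = 3*25 + 19 = 94, q_3 = 3*4 + 3 = 15.

6/1, 19/3, 25/4, 94/15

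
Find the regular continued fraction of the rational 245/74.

[3; 3, 4, 1, 1, 2]

Run the Euclidean algorithm on 245 and 74; the successive quotients are the partial quotients a_0, a_1, ... (each step inverts the fractional part left over by the previous one):
  245 = 3*74 + 23, so a_0 = 3.
  74 = 3*23 + 5, so a_1 = 3.
  23 = 4*5 + 3, so a_2 = 4.
  5 = 1*3 + 2, so a_3 = 1.
  3 = 1*2 + 1, so a_4 = 1.
  2 = 2*1 + 0, so a_5 = 2.
The remainder reaches 0 after 6 divisions, so the expansion has 6 partial quotients, read off in order.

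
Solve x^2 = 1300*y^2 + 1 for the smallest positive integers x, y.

(x, y) = (649, 18)

First expand sqrt(1300) as a continued fraction. With x_i = (sqrt(1300) + m_i)/d_i and (m_0, d_0) = (0, 1): a_0 = floor(sqrt(1300)) = 36, since 36^2 = 1296 <= 1300 < 1369 = 37^2.
Iterate m_{i+1} = d_i*a_i - m_i, d_{i+1} = (1300 - m_{i+1}^2)/d_i, a_{i+1} = floor((a_0 + m_{i+1})/d_{i+1}):
  m_1 = 1*36 - 0 = 36, d_1 = (1300 - 36^2)/1 = 4/1 = 4, a_1 = floor((36 + 36)/4) = 18.
  m_2 = 4*18 - 36 = 36, d_2 = (1300 - 36^2)/4 = 4/4 = 1, a_2 = floor((36 + 36)/1) = 72.
  m_3 = 1*72 - 36 = 36, d_3 = (1300 - 36^2)/1 = 4/1 = 4: (m_3, d_3) = (m_1, d_1) = (36, 4), so from here the quotients repeat a_1, a_2; the period length is 2.
So sqrt(1300) = [36; (18, 72)] with period length k = 2.
k is even, so the fundamental solution of x^2 - 1300y^2 = 1 is (p_{k-1}, q_{k-1}) = (p_1, q_1); compute convergents through index 1.
Convergents (p_i = a_i*p_{i-1} + p_{i-2}, q_i = a_i*q_{i-1} + q_{i-2} with p_{-2}=0, p_{-1}=1, q_{-2}=1, q_{-1}=0):
  i=0: a_0=36, p_0 = 36*1 + 0 = 36, q_0 = 36*0 + 1 = 1.
  i=1: a_1=18, p_1 = 18*36 + 1 = 649, q_1 = 18*1 + 0 = 18.
Check: 649^2 - 1300*18^2 = 421201 - 421200 = 1, so (x, y) = (649, 18) solves the equation, and by the theorem it is the least positive solution.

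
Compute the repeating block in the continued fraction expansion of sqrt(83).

[9; (9, 18)]

Write x_i = (sqrt(83) + m_i)/d_i with (m_0, d_0) = (0, 1). a_0 = floor(sqrt(83)) = 9, since 9^2 = 81 <= 83 < 100 = 10^2.
Iterate m_{i+1} = d_i*a_i - m_i, d_{i+1} = (83 - m_{i+1}^2)/d_i, a_{i+1} = floor((a_0 + m_{i+1})/d_{i+1}):
  m_1 = 1*9 - 0 = 9, d_1 = (83 - 9^2)/1 = 2/1 = 2, a_1 = floor((9 + 9)/2) = 9.
  m_2 = 2*9 - 9 = 9, d_2 = (83 - 9^2)/2 = 2/2 = 1, a_2 = floor((9 + 9)/1) = 18.
  m_3 = 1*18 - 9 = 9, d_3 = (83 - 9^2)/1 = 2/1 = 2: (m_3, d_3) = (m_1, d_1) = (9, 2), so from here the quotients repeat a_1, a_2; the period length is 2.
Hence the expansion of sqrt(83) is a_0 = 9 followed by the repeating block 9, 18 (period 2).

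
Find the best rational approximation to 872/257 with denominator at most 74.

Expand x = 872/257 as a continued fraction with the Euclidean algorithm:
  872 = 3*257 + 101, so a_0 = 3.
  257 = 2*101 + 55, so a_1 = 2.
  101 = 1*55 + 46, so a_2 = 1.
  55 = 1*46 + 9, so a_3 = 1.
  46 = 5*9 + 1, so a_4 = 5.
  9 = 9*1 + 0, so a_5 = 9.
so x = [3; 2, 1, 1, 5, 9].
Convergents (p_i = a_i*p_{i-1} + p_{i-2}, q_i = a_i*q_{i-1} + q_{i-2} with p_{-2}=0, p_{-1}=1, q_{-2}=1, q_{-1}=0), until the denominator exceeds 74:
  i=0: a_0=3, p_0 = 3*1 + 0 = 3, q_0 = 3*0 + 1 = 1.
  i=1: a_1=2, p_1 = 2*3 + 1 = 7, q_1 = 2*1 + 0 = 2.
  i=2: a_2=1, p_2 = 1*7 + 3 = 10, q_2 = 1*2 + 1 = 3.
  i=3: a_3=1, p_3 = 1*10 + 7 = 17, q_3 = 1*3 + 2 = 5.
  i=4: a_4=5, p_4 = 5*17 + 10 = 95, q_4 = 5*5 + 3 = 28.
  i=5: a_5=9, p_5 = 9*95 + 17 = 872, q_5 = 9*28 + 5 = 257.
q_5 = 257 > 74, so the last convergent with denominator <= 74 is p_4/q_4 = 95/28.
The closest fraction with denominator <= 74 is either p_4/q_4 or the intermediate fraction (k*p_4 + p_3)/(k*q_4 + q_3) with the largest k >= 1 whose denominator stays <= 74; these approach x as k grows, and every other convergent or intermediate fraction in range is farther away.
Largest k: floor((74 - q_3)/q_4) = floor((74 - 5)/28) = 2.
That gives (2*95 + 17)/(2*28 + 5) = 207/61.
Compare the errors: |x - 95/28| = |872*28 - 95*257|/(257*28) = 1/7196, and |x - 207/61| = |872*61 - 207*257|/(257*61) = 7/15677.
Cross-multiplying, 1*15677 = 15677 < 50372 = 7*7196, so 1/7196 is smaller: the convergent 95/28 is closer to x than 207/61.

95/28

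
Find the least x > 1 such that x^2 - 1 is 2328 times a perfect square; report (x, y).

First expand sqrt(2328) as a continued fraction. With x_i = (sqrt(2328) + m_i)/d_i and (m_0, d_0) = (0, 1): a_0 = floor(sqrt(2328)) = 48, since 48^2 = 2304 <= 2328 < 2401 = 49^2.
Iterate m_{i+1} = d_i*a_i - m_i, d_{i+1} = (2328 - m_{i+1}^2)/d_i, a_{i+1} = floor((a_0 + m_{i+1})/d_{i+1}):
  m_1 = 1*48 - 0 = 48, d_1 = (2328 - 48^2)/1 = 24/1 = 24, a_1 = floor((48 + 48)/24) = 4.
  m_2 = 24*4 - 48 = 48, d_2 = (2328 - 48^2)/24 = 24/24 = 1, a_2 = floor((48 + 48)/1) = 96.
  m_3 = 1*96 - 48 = 48, d_3 = (2328 - 48^2)/1 = 24/1 = 24: (m_3, d_3) = (m_1, d_1) = (48, 24), so from here the quotients repeat a_1, a_2; the period length is 2.
So sqrt(2328) = [48; (4, 96)] with period length k = 2.
k is even, so the fundamental solution of x^2 - 2328y^2 = 1 is (p_{k-1}, q_{k-1}) = (p_1, q_1); compute convergents through index 1.
Convergents (p_i = a_i*p_{i-1} + p_{i-2}, q_i = a_i*q_{i-1} + q_{i-2} with p_{-2}=0, p_{-1}=1, q_{-2}=1, q_{-1}=0):
  i=0: a_0=48, p_0 = 48*1 + 0 = 48, q_0 = 48*0 + 1 = 1.
  i=1: a_1=4, p_1 = 4*48 + 1 = 193, q_1 = 4*1 + 0 = 4.
Check: 193^2 - 2328*4^2 = 37249 - 37248 = 1, so (x, y) = (193, 4) solves the equation, and by the theorem it is the least positive solution.

(x, y) = (193, 4)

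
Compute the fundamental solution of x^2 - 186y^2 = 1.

(x, y) = (7501, 550)

First expand sqrt(186) as a continued fraction. With x_i = (sqrt(186) + m_i)/d_i and (m_0, d_0) = (0, 1): a_0 = floor(sqrt(186)) = 13, since 13^2 = 169 <= 186 < 196 = 14^2.
Iterate m_{i+1} = d_i*a_i - m_i, d_{i+1} = (186 - m_{i+1}^2)/d_i, a_{i+1} = floor((a_0 + m_{i+1})/d_{i+1}):
  m_1 = 1*13 - 0 = 13, d_1 = (186 - 13^2)/1 = 17/1 = 17, a_1 = floor((13 + 13)/17) = 1.
  m_2 = 17*1 - 13 = 4, d_2 = (186 - 4^2)/17 = 170/17 = 10, a_2 = floor((13 + 4)/10) = 1.
  m_3 = 10*1 - 4 = 6, d_3 = (186 - 6^2)/10 = 150/10 = 15, a_3 = floor((13 + 6)/15) = 1.
  m_4 = 15*1 - 6 = 9, d_4 = (186 - 9^2)/15 = 105/15 = 7, a_4 = floor((13 + 9)/7) = 3.
  m_5 = 7*3 - 9 = 12, d_5 = (186 - 12^2)/7 = 42/7 = 6, a_5 = floor((13 + 12)/6) = 4.
  m_6 = 6*4 - 12 = 12, d_6 = (186 - 12^2)/6 = 42/6 = 7, a_6 = floor((13 + 12)/7) = 3.
  m_7 = 7*3 - 12 = 9, d_7 = (186 - 9^2)/7 = 105/7 = 15, a_7 = floor((13 + 9)/15) = 1.
  m_8 = 15*1 - 9 = 6, d_8 = (186 - 6^2)/15 = 150/15 = 10, a_8 = floor((13 + 6)/10) = 1.
  m_9 = 10*1 - 6 = 4, d_9 = (186 - 4^2)/10 = 170/10 = 17, a_9 = floor((13 + 4)/17) = 1.
  m_10 = 17*1 - 4 = 13, d_10 = (186 - 13^2)/17 = 17/17 = 1, a_10 = floor((13 + 13)/1) = 26.
  m_11 = 1*26 - 13 = 13, d_11 = (186 - 13^2)/1 = 17/1 = 17: (m_11, d_11) = (m_1, d_1) = (13, 17), so from here the quotients repeat a_1, ..., a_10; the period length is 10.
So sqrt(186) = [13; (1, 1, 1, 3, 4, 3, 1, 1, 1, 26)] with period length k = 10.
k is even, so the fundamental solution of x^2 - 186y^2 = 1 is (p_{k-1}, q_{k-1}) = (p_9, q_9); compute convergents through index 9.
Convergents (p_i = a_i*p_{i-1} + p_{i-2}, q_i = a_i*q_{i-1} + q_{i-2} with p_{-2}=0, p_{-1}=1, q_{-2}=1, q_{-1}=0):
  i=0: a_0=13, p_0 = 13*1 + 0 = 13, q_0 = 13*0 + 1 = 1.
  i=1: a_1=1, p_1 = 1*13 + 1 = 14, q_1 = 1*1 + 0 = 1.
  i=2: a_2=1, p_2 = 1*14 + 13 = 27, q_2 = 1*1 + 1 = 2.
  i=3: a_3=1, p_3 = 1*27 + 14 = 41, q_3 = 1*2 + 1 = 3.
  i=4: a_4=3, p_4 = 3*41 + 27 = 150, q_4 = 3*3 + 2 = 11.
  i=5: a_5=4, p_5 = 4*150 + 41 = 641, q_5 = 4*11 + 3 = 47.
  i=6: a_6=3, p_6 = 3*641 + 150 = 2073, q_6 = 3*47 + 11 = 152.
  i=7: a_7=1, p_7 = 1*2073 + 641 = 2714, q_7 = 1*152 + 47 = 199.
  i=8: a_8=1, p_8 = 1*2714 + 2073 = 4787, q_8 = 1*199 + 152 = 351.
  i=9: a_9=1, p_9 = 1*4787 + 2714 = 7501, q_9 = 1*351 + 199 = 550.
Check: 7501^2 - 186*550^2 = 56265001 - 56265000 = 1, so (x, y) = (7501, 550) solves the equation, and by the theorem it is the least positive solution.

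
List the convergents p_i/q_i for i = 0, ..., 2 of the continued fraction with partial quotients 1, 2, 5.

1/1, 3/2, 16/11

Using the convergent recurrence p_i = a_i*p_{i-1} + p_{i-2}, q_i = a_i*q_{i-1} + q_{i-2} with p_{-2}=0, p_{-1}=1, q_{-2}=1, q_{-1}=0:
  i=0: a_0=1, p_0 = 1*1 + 0 = 1, q_0 = 1*0 + 1 = 1.
  i=1: a_1=2, p_1 = 2*1 + 1 = 3, q_1 = 2*1 + 0 = 2.
  i=2: a_2=5, p_2 = 5*3 + 1 = 16, q_2 = 5*2 + 1 = 11.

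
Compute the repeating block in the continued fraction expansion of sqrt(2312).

[48; (12, 96)]

Write x_i = (sqrt(2312) + m_i)/d_i with (m_0, d_0) = (0, 1). a_0 = floor(sqrt(2312)) = 48, since 48^2 = 2304 <= 2312 < 2401 = 49^2.
Iterate m_{i+1} = d_i*a_i - m_i, d_{i+1} = (2312 - m_{i+1}^2)/d_i, a_{i+1} = floor((a_0 + m_{i+1})/d_{i+1}):
  m_1 = 1*48 - 0 = 48, d_1 = (2312 - 48^2)/1 = 8/1 = 8, a_1 = floor((48 + 48)/8) = 12.
  m_2 = 8*12 - 48 = 48, d_2 = (2312 - 48^2)/8 = 8/8 = 1, a_2 = floor((48 + 48)/1) = 96.
  m_3 = 1*96 - 48 = 48, d_3 = (2312 - 48^2)/1 = 8/1 = 8: (m_3, d_3) = (m_1, d_1) = (48, 8), so from here the quotients repeat a_1, a_2; the period length is 2.
Hence the expansion of sqrt(2312) is a_0 = 48 followed by the repeating block 12, 96 (period 2).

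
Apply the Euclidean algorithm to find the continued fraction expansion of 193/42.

[4; 1, 1, 2, 8]

Run the Euclidean algorithm on 193 and 42; the successive quotients are the partial quotients a_0, a_1, ... (each step inverts the fractional part left over by the previous one):
  193 = 4*42 + 25, so a_0 = 4.
  42 = 1*25 + 17, so a_1 = 1.
  25 = 1*17 + 8, so a_2 = 1.
  17 = 2*8 + 1, so a_3 = 2.
  8 = 8*1 + 0, so a_4 = 8.
The remainder reaches 0 after 5 divisions, so the expansion has 5 partial quotients, read off in order.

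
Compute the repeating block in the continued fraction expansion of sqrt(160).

[12; (1, 1, 1, 5, 1, 1, 1, 24)]

Write x_i = (sqrt(160) + m_i)/d_i with (m_0, d_0) = (0, 1). a_0 = floor(sqrt(160)) = 12, since 12^2 = 144 <= 160 < 169 = 13^2.
Iterate m_{i+1} = d_i*a_i - m_i, d_{i+1} = (160 - m_{i+1}^2)/d_i, a_{i+1} = floor((a_0 + m_{i+1})/d_{i+1}):
  m_1 = 1*12 - 0 = 12, d_1 = (160 - 12^2)/1 = 16/1 = 16, a_1 = floor((12 + 12)/16) = 1.
  m_2 = 16*1 - 12 = 4, d_2 = (160 - 4^2)/16 = 144/16 = 9, a_2 = floor((12 + 4)/9) = 1.
  m_3 = 9*1 - 4 = 5, d_3 = (160 - 5^2)/9 = 135/9 = 15, a_3 = floor((12 + 5)/15) = 1.
  m_4 = 15*1 - 5 = 10, d_4 = (160 - 10^2)/15 = 60/15 = 4, a_4 = floor((12 + 10)/4) = 5.
  m_5 = 4*5 - 10 = 10, d_5 = (160 - 10^2)/4 = 60/4 = 15, a_5 = floor((12 + 10)/15) = 1.
  m_6 = 15*1 - 10 = 5, d_6 = (160 - 5^2)/15 = 135/15 = 9, a_6 = floor((12 + 5)/9) = 1.
  m_7 = 9*1 - 5 = 4, d_7 = (160 - 4^2)/9 = 144/9 = 16, a_7 = floor((12 + 4)/16) = 1.
  m_8 = 16*1 - 4 = 12, d_8 = (160 - 12^2)/16 = 16/16 = 1, a_8 = floor((12 + 12)/1) = 24.
  m_9 = 1*24 - 12 = 12, d_9 = (160 - 12^2)/1 = 16/1 = 16: (m_9, d_9) = (m_1, d_1) = (12, 16), so from here the quotients repeat a_1, ..., a_8; the period length is 8.
Hence the expansion of sqrt(160) is a_0 = 12 followed by the repeating block 1, 1, 1, 5, 1, 1, 1, 24 (period 8).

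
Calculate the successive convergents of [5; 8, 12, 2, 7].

5/1, 41/8, 497/97, 1035/202, 7742/1511

Using the convergent recurrence p_i = a_i*p_{i-1} + p_{i-2}, q_i = a_i*q_{i-1} + q_{i-2} with p_{-2}=0, p_{-1}=1, q_{-2}=1, q_{-1}=0:
  i=0: a_0=5, p_0 = 5*1 + 0 = 5, q_0 = 5*0 + 1 = 1.
  i=1: a_1=8, p_1 = 8*5 + 1 = 41, q_1 = 8*1 + 0 = 8.
  i=2: a_2=12, p_2 = 12*41 + 5 = 497, q_2 = 12*8 + 1 = 97.
  i=3: a_3=2, p_3 = 2*497 + 41 = 1035, q_3 = 2*97 + 8 = 202.
  i=4: a_4=7, p_4 = 7*1035 + 497 = 7742, q_4 = 7*202 + 97 = 1511.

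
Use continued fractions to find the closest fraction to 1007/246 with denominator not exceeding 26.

Expand x = 1007/246 as a continued fraction with the Euclidean algorithm:
  1007 = 4*246 + 23, so a_0 = 4.
  246 = 10*23 + 16, so a_1 = 10.
  23 = 1*16 + 7, so a_2 = 1.
  16 = 2*7 + 2, so a_3 = 2.
  7 = 3*2 + 1, so a_4 = 3.
  2 = 2*1 + 0, so a_5 = 2.
so x = [4; 10, 1, 2, 3, 2].
Convergents (p_i = a_i*p_{i-1} + p_{i-2}, q_i = a_i*q_{i-1} + q_{i-2} with p_{-2}=0, p_{-1}=1, q_{-2}=1, q_{-1}=0), until the denominator exceeds 26:
  i=0: a_0=4, p_0 = 4*1 + 0 = 4, q_0 = 4*0 + 1 = 1.
  i=1: a_1=10, p_1 = 10*4 + 1 = 41, q_1 = 10*1 + 0 = 10.
  i=2: a_2=1, p_2 = 1*41 + 4 = 45, q_2 = 1*10 + 1 = 11.
  i=3: a_3=2, p_3 = 2*45 + 41 = 131, q_3 = 2*11 + 10 = 32.
q_3 = 32 > 26, so the last convergent with denominator <= 26 is p_2/q_2 = 45/11.
The closest fraction with denominator <= 26 is either p_2/q_2 or the intermediate fraction (k*p_2 + p_1)/(k*q_2 + q_1) with the largest k >= 1 whose denominator stays <= 26; these approach x as k grows, and every other convergent or intermediate fraction in range is farther away.
Largest k: floor((26 - q_1)/q_2) = floor((26 - 10)/11) = 1.
That gives (1*45 + 41)/(1*11 + 10) = 86/21.
Compare the errors: |x - 45/11| = |1007*11 - 45*246|/(246*11) = 7/2706, and |x - 86/21| = |1007*21 - 86*246|/(246*21) = 9/5166.
Cross-multiplying, 9*2706 = 24354 < 36162 = 7*5166, so 9/5166 is smaller: the intermediate fraction 86/21 is closer to x than 45/11.

86/21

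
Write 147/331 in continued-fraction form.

[0; 2, 3, 1, 36]

Run the Euclidean algorithm on 147 and 331; the successive quotients are the partial quotients a_0, a_1, ... (each step inverts the fractional part left over by the previous one):
  147 = 0*331 + 147, so a_0 = 0.
  331 = 2*147 + 37, so a_1 = 2.
  147 = 3*37 + 36, so a_2 = 3.
  37 = 1*36 + 1, so a_3 = 1.
  36 = 36*1 + 0, so a_4 = 36.
The remainder reaches 0 after 5 divisions, so the expansion has 5 partial quotients, read off in order.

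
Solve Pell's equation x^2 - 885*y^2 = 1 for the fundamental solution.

(x, y) = (119, 4)

First expand sqrt(885) as a continued fraction. With x_i = (sqrt(885) + m_i)/d_i and (m_0, d_0) = (0, 1): a_0 = floor(sqrt(885)) = 29, since 29^2 = 841 <= 885 < 900 = 30^2.
Iterate m_{i+1} = d_i*a_i - m_i, d_{i+1} = (885 - m_{i+1}^2)/d_i, a_{i+1} = floor((a_0 + m_{i+1})/d_{i+1}):
  m_1 = 1*29 - 0 = 29, d_1 = (885 - 29^2)/1 = 44/1 = 44, a_1 = floor((29 + 29)/44) = 1.
  m_2 = 44*1 - 29 = 15, d_2 = (885 - 15^2)/44 = 660/44 = 15, a_2 = floor((29 + 15)/15) = 2.
  m_3 = 15*2 - 15 = 15, d_3 = (885 - 15^2)/15 = 660/15 = 44, a_3 = floor((29 + 15)/44) = 1.
  m_4 = 44*1 - 15 = 29, d_4 = (885 - 29^2)/44 = 44/44 = 1, a_4 = floor((29 + 29)/1) = 58.
  m_5 = 1*58 - 29 = 29, d_5 = (885 - 29^2)/1 = 44/1 = 44: (m_5, d_5) = (m_1, d_1) = (29, 44), so from here the quotients repeat a_1, ..., a_4; the period length is 4.
So sqrt(885) = [29; (1, 2, 1, 58)] with period length k = 4.
k is even, so the fundamental solution of x^2 - 885y^2 = 1 is (p_{k-1}, q_{k-1}) = (p_3, q_3); compute convergents through index 3.
Convergents (p_i = a_i*p_{i-1} + p_{i-2}, q_i = a_i*q_{i-1} + q_{i-2} with p_{-2}=0, p_{-1}=1, q_{-2}=1, q_{-1}=0):
  i=0: a_0=29, p_0 = 29*1 + 0 = 29, q_0 = 29*0 + 1 = 1.
  i=1: a_1=1, p_1 = 1*29 + 1 = 30, q_1 = 1*1 + 0 = 1.
  i=2: a_2=2, p_2 = 2*30 + 29 = 89, q_2 = 2*1 + 1 = 3.
  i=3: a_3=1, p_3 = 1*89 + 30 = 119, q_3 = 1*3 + 1 = 4.
Check: 119^2 - 885*4^2 = 14161 - 14160 = 1, so (x, y) = (119, 4) solves the equation, and by the theorem it is the least positive solution.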